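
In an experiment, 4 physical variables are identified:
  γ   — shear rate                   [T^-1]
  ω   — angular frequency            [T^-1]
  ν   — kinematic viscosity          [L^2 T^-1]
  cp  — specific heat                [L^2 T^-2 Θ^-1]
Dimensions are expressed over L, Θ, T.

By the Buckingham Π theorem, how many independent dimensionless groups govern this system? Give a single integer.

1

Exponent matrix [L,Θ,T] × [γ,ω,ν,cp]:
  L: [ 0  0  2  2]
  Θ: [ 0  0  0 -1]
  T: [-1 -1 -1 -2]
RREF → pivots at {γ,ν,cp} ⇒ r = 3
n=4, r=3 ⇒ 1 dimensionless group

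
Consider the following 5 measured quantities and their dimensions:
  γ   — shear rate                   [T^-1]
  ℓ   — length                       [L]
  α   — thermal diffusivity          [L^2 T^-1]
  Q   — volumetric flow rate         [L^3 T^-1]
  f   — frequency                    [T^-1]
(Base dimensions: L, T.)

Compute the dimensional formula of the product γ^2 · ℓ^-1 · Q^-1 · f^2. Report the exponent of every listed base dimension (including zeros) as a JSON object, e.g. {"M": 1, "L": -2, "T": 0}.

Write exponents as rows L,T / cols γ,ℓ,α,Q,f:
  L: [ 0  1  2  3  0]
  T: [-1  0 -1 -1 -1]
  [L]: (2)·0+(-1)·1+(-1)·3+(2)·0 = -4
  [T]: (2)·-1+(-1)·0+(-1)·-1+(2)·-1 = -3
⇒ L^-4 T^-3

{"L": -4, "T": -3}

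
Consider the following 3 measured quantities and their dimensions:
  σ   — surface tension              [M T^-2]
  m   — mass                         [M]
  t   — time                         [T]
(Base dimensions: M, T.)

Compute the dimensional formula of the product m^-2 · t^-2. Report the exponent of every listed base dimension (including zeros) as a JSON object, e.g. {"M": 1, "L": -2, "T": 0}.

Dimensional matrix (M×T by σ×m×t):
  M: [ 1  1  0]
  T: [-2  0  1]
  [M]: (-2)·1+(-2)·0 = -2
  [T]: (-2)·0+(-2)·1 = -2
⇒ M^-2 T^-2

{"M": -2, "T": -2}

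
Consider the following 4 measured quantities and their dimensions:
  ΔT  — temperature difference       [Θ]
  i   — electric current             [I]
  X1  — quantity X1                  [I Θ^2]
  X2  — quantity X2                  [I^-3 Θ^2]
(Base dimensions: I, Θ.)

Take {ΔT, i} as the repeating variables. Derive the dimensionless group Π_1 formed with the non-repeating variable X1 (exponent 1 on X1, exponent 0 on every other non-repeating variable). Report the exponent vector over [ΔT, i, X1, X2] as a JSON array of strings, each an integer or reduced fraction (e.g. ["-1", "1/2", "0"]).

Write exponents as rows I,Θ / cols ΔT,i,X1,X2:
  I: [ 0  1  1 -3]
  Θ: [ 1  0  2  2]
Echelon form has 2 nonzero rows (pivots: ΔT,i)
Repeat: ΔT,i; free: X1,X2
RREF:
  r0: [   1    0    2    2]
  r1: [   0    1    1   -3]
Fix exponent of X1 at 1, X2 at 0; solve each RREF row for its pivot's exponent:
  r0: exp(ΔT) + (2)·1 = 0 ⇒ exp(ΔT) = -2
  r1: exp(i) + (1)·1 = 0 ⇒ exp(i) = -1
Π_1 = ΔT^-2 · i^-1 · X1

["-2", "-1", "1", "0"]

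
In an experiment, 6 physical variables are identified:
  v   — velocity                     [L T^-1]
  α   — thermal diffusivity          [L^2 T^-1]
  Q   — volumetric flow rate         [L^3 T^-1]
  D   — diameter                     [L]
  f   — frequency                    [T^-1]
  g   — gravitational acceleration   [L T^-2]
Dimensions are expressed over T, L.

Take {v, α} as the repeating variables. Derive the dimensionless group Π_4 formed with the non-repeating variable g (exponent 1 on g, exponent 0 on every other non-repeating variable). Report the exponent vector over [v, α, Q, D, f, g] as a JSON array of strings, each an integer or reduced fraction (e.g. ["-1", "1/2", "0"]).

["-3", "1", "0", "0", "0", "1"]

Dimensional matrix (T×L by v×α×Q×D×f×g):
  T: [-1 -1 -1  0 -1 -2]
  L: [ 1  2  3  1  0  1]
Echelon form has 2 nonzero rows (pivots: v,α)
Repeat: v,α; free: Q,D,f,g
RREF:
  r0: [   1    0   -1   -1    2    3]
  r1: [   0    1    2    1   -1   -1]
Fix exponent of g at 1, Q at 0, D at 0, f at 0; solve each RREF row for its pivot's exponent:
  r0: exp(v) + (3)·1 = 0 ⇒ exp(v) = -3
  r1: exp(α) + (-1)·1 = 0 ⇒ exp(α) = 1
Π_4 = v^-3 · α · g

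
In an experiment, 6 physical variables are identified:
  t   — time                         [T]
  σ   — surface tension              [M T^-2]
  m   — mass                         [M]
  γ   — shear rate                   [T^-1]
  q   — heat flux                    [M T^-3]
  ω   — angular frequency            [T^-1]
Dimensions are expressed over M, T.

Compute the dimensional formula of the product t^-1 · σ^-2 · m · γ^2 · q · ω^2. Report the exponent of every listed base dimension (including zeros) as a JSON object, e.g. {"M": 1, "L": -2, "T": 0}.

Exponent matrix [M,T] × [t,σ,m,γ,q,ω]:
  M: [ 0  1  1  0  1  0]
  T: [ 1 -2  0 -1 -3 -1]
  [M]: (-1)·0+(-2)·1+(1)·1+(2)·0+(1)·1+(2)·0 = 0
  [T]: (-1)·1+(-2)·-2+(1)·0+(2)·-1+(1)·-3+(2)·-1 = -4
⇒ T^-4

{"M": 0, "T": -4}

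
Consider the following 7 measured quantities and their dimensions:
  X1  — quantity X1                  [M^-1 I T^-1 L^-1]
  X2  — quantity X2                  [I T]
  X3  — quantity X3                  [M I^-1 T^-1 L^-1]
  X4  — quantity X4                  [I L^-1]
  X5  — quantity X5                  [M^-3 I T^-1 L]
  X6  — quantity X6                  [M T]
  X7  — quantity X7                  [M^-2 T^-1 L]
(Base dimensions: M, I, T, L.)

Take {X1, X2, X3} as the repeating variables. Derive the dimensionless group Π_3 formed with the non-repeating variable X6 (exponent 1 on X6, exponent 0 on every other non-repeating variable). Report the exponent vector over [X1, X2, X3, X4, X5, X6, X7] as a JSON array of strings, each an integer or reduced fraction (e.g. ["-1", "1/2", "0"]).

["1/2", "-1", "-1/2", "0", "0", "1", "0"]

Exponent matrix [M,I,T,L] × [X1,X2,X3,X4,X5,X6,X7]:
  M: [-1  0  1  0 -3  1 -2]
  I: [ 1  1 -1  1  1  0  0]
  T: [-1  1 -1  0 -1  1 -1]
  L: [-1  0 -1 -1  1  0  1]
RREF → pivots at {X1,X2,X3} ⇒ r = 3
Pivot set = {X1,X2,X3}, free = {X4,X5,X6,X7}
RREF:
  r0: [   1    0    0  1/2    1 -1/2  1/2]
  r1: [   0    1    0    1   -2    1   -2]
  r2: [   0    0    1  1/2   -2  1/2 -3/2]
  r3: [   0    0    0    0    0    0    0]
Fix exponent of X6 at 1, X4 at 0, X5 at 0, X7 at 0; solve each RREF row for its pivot's exponent:
  r0: exp(X1) + (-1/2)·1 = 0 ⇒ exp(X1) = 1/2
  r1: exp(X2) + (1)·1 = 0 ⇒ exp(X2) = -1
  r2: exp(X3) + (1/2)·1 = 0 ⇒ exp(X3) = -1/2
Π_3 = X1^(1/2) · X2^-1 · X3^(-1/2) · X6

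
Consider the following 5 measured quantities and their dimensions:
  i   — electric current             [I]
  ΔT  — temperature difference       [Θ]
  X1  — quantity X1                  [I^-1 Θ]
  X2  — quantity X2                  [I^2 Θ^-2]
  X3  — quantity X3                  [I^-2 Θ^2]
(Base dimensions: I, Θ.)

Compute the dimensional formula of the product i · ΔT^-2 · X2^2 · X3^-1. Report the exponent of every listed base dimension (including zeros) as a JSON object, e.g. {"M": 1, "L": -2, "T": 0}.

{"I": 7, "Θ": -8}

Write exponents as rows I,Θ / cols i,ΔT,X1,X2,X3:
  I: [ 1  0 -1  2 -2]
  Θ: [ 0  1  1 -2  2]
  [I]: (1)·1+(-2)·0+(2)·2+(-1)·-2 = 7
  [Θ]: (1)·0+(-2)·1+(2)·-2+(-1)·2 = -8
⇒ I^7 Θ^-8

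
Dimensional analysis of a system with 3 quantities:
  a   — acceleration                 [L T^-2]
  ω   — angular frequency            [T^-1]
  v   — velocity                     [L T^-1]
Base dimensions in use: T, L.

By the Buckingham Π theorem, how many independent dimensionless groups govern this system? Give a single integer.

Dimensional matrix (T×L by a×ω×v):
  T: [-2 -1 -1]
  L: [ 1  0  1]
Echelon form has 2 nonzero rows (pivots: a,ω)
Π count = n − r = 3 − 2 = 1

1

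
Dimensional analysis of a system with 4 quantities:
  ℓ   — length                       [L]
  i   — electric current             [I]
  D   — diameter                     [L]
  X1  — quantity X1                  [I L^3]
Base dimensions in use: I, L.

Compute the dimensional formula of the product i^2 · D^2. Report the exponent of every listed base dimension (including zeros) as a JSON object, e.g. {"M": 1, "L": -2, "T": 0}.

{"I": 2, "L": 2}

Exponent matrix [I,L] × [ℓ,i,D,X1]:
  I: [ 0  1  0  1]
  L: [ 1  0  1  3]
  [I]: (2)·1+(2)·0 = 2
  [L]: (2)·0+(2)·1 = 2
⇒ I^2 L^2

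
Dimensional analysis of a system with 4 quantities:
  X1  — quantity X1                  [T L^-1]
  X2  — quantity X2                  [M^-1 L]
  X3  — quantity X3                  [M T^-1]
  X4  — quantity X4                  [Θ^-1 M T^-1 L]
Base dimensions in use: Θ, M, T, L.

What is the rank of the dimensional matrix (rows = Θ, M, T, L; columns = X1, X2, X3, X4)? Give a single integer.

3

Write exponents as rows Θ,M,T,L / cols X1,X2,X3,X4:
  Θ: [ 0  0  0 -1]
  M: [ 0 -1  1  1]
  T: [ 1  0 -1 -1]
  L: [-1  1  0  1]
Row reduction gives pivot columns X1,X2,X4; rank = 3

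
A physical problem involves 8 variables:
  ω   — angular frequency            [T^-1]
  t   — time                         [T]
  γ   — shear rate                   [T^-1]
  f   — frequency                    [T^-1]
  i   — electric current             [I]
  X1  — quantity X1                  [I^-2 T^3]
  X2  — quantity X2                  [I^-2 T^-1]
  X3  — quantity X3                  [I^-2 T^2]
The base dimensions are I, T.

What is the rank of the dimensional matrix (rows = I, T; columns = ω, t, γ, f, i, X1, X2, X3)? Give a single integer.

2

Dimensional matrix (I×T by ω×t×γ×f×i×X1×X2×X3):
  I: [ 0  0  0  0  1 -2 -2 -2]
  T: [-1  1 -1 -1  0  3 -1  2]
Echelon form has 2 nonzero rows (pivots: ω,i)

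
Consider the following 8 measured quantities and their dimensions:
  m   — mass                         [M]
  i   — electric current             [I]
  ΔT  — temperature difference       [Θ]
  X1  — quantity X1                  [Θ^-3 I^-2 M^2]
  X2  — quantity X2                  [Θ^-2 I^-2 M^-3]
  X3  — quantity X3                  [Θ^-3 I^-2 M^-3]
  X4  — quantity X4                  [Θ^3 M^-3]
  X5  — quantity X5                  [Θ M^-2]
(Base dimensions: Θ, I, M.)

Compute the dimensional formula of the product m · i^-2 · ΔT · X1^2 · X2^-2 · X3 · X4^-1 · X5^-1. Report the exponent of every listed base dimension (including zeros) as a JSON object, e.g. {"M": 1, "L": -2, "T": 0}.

{"Θ": -8, "I": -4, "M": 13}

Exponent matrix [Θ,I,M] × [m,i,ΔT,X1,X2,X3,X4,X5]:
  Θ: [ 0  0  1 -3 -2 -3  3  1]
  I: [ 0  1  0 -2 -2 -2  0  0]
  M: [ 1  0  0  2 -3 -3 -3 -2]
  [Θ]: (1)·0+(-2)·0+(1)·1+(2)·-3+(-2)·-2+(1)·-3+(-1)·3+(-1)·1 = -8
  [I]: (1)·0+(-2)·1+(1)·0+(2)·-2+(-2)·-2+(1)·-2+(-1)·0+(-1)·0 = -4
  [M]: (1)·1+(-2)·0+(1)·0+(2)·2+(-2)·-3+(1)·-3+(-1)·-3+(-1)·-2 = 13
⇒ Θ^-8 I^-4 M^13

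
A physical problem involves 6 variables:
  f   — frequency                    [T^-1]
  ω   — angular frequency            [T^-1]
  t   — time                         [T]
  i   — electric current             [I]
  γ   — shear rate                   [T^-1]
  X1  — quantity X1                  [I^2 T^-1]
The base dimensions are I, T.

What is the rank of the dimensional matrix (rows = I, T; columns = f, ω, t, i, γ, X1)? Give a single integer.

Write exponents as rows I,T / cols f,ω,t,i,γ,X1:
  I: [ 0  0  0  1  0  2]
  T: [-1 -1  1  0 -1 -1]
RREF → pivots at {f,i} ⇒ r = 2

2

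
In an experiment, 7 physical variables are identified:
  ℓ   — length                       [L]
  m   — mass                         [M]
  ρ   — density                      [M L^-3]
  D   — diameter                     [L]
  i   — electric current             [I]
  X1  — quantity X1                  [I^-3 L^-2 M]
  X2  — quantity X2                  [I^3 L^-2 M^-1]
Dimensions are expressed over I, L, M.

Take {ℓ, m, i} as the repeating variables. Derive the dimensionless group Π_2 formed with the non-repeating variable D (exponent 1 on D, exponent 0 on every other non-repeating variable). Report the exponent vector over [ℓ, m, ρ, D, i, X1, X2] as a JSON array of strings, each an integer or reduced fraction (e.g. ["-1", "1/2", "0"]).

["-1", "0", "0", "1", "0", "0", "0"]

Dimensional matrix (I×L×M by ℓ×m×ρ×D×i×X1×X2):
  I: [ 0  0  0  0  1 -3  3]
  L: [ 1  0 -3  1  0 -2 -2]
  M: [ 0  1  1  0  0  1 -1]
RREF → pivots at {ℓ,m,i} ⇒ r = 3
Repeat: ℓ,m,i; free: ρ,D,X1,X2
RREF:
  r0: [   1    0   -3    1    0   -2   -2]
  r1: [   0    1    1    0    0    1   -1]
  r2: [   0    0    0    0    1   -3    3]
Fix exponent of D at 1, ρ at 0, X1 at 0, X2 at 0; solve each RREF row for its pivot's exponent:
  r0: exp(ℓ) + (1)·1 = 0 ⇒ exp(ℓ) = -1
  r1: exp(m) + (0)·1 = 0 ⇒ exp(m) = 0
  r2: exp(i) + (0)·1 = 0 ⇒ exp(i) = 0
Π_2 = ℓ^-1 · D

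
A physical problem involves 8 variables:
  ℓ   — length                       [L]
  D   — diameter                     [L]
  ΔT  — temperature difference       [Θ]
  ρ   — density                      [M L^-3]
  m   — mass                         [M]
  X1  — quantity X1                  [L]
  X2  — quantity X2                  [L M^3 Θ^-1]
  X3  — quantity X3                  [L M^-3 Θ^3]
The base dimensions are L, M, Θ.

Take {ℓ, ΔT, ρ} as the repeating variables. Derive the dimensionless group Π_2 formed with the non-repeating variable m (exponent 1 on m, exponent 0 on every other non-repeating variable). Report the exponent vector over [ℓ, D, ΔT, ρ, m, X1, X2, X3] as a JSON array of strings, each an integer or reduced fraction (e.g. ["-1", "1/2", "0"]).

Dimensional matrix (L×M×Θ by ℓ×D×ΔT×ρ×m×X1×X2×X3):
  L: [ 1  1  0 -3  0  1  1  1]
  M: [ 0  0  0  1  1  0  3 -3]
  Θ: [ 0  0  1  0  0  0 -1  3]
RREF → pivots at {ℓ,ΔT,ρ} ⇒ r = 3
Repeat: ℓ,ΔT,ρ; free: D,m,X1,X2,X3
RREF:
  r0: [   1    1    0    0    3    1   10   -8]
  r1: [   0    0    1    0    0    0   -1    3]
  r2: [   0    0    0    1    1    0    3   -3]
Fix exponent of m at 1, D at 0, X1 at 0, X2 at 0, X3 at 0; solve each RREF row for its pivot's exponent:
  r0: exp(ℓ) + (3)·1 = 0 ⇒ exp(ℓ) = -3
  r1: exp(ΔT) + (0)·1 = 0 ⇒ exp(ΔT) = 0
  r2: exp(ρ) + (1)·1 = 0 ⇒ exp(ρ) = -1
Π_2 = ℓ^-3 · ρ^-1 · m

["-3", "0", "0", "-1", "1", "0", "0", "0"]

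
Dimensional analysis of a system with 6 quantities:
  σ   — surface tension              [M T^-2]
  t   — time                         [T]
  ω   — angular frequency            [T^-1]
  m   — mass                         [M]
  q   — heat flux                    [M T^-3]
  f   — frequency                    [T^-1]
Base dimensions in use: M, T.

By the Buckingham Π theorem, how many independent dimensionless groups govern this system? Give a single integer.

4

Exponent matrix [M,T] × [σ,t,ω,m,q,f]:
  M: [ 1  0  0  1  1  0]
  T: [-2  1 -1  0 -3 -1]
Row reduction gives pivot columns σ,t; rank = 2
n=6, r=2 ⇒ 4 dimensionless groups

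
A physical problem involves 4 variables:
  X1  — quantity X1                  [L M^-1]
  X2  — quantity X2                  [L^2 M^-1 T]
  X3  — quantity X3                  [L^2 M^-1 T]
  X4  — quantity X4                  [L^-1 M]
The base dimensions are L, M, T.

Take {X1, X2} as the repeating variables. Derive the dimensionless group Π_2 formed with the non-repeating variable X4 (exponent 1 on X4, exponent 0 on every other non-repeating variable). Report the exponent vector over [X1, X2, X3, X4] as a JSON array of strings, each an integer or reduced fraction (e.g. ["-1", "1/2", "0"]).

["1", "0", "0", "1"]

Write exponents as rows L,M,T / cols X1,X2,X3,X4:
  L: [ 1  2  2 -1]
  M: [-1 -1 -1  1]
  T: [ 0  1  1  0]
RREF → pivots at {X1,X2} ⇒ r = 2
Pivot set = {X1,X2}, free = {X3,X4}
RREF:
  r0: [   1    0    0   -1]
  r1: [   0    1    1    0]
  r2: [   0    0    0    0]
Fix exponent of X4 at 1, X3 at 0; solve each RREF row for its pivot's exponent:
  r0: exp(X1) + (-1)·1 = 0 ⇒ exp(X1) = 1
  r1: exp(X2) + (0)·1 = 0 ⇒ exp(X2) = 0
Π_2 = X1 · X4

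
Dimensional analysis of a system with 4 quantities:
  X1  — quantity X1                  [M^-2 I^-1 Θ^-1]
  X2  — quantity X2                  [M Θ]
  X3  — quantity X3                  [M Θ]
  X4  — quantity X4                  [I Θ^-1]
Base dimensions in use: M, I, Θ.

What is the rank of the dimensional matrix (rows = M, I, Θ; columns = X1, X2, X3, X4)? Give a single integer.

Exponent matrix [M,I,Θ] × [X1,X2,X3,X4]:
  M: [-2  1  1  0]
  I: [-1  0  0  1]
  Θ: [-1  1  1 -1]
Row reduction gives pivot columns X1,X2; rank = 2

2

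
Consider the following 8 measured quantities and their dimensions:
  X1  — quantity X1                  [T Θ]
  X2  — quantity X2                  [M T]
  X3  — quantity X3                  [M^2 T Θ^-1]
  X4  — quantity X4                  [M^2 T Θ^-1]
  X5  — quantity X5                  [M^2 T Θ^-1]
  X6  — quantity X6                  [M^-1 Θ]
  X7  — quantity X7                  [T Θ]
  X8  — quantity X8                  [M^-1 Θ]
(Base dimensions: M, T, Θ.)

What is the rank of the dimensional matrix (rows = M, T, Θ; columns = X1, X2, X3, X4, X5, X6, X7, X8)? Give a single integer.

Exponent matrix [M,T,Θ] × [X1,X2,X3,X4,X5,X6,X7,X8]:
  M: [ 0  1  2  2  2 -1  0 -1]
  T: [ 1  1  1  1  1  0  1  0]
  Θ: [ 1  0 -1 -1 -1  1  1  1]
Echelon form has 2 nonzero rows (pivots: X1,X2)

2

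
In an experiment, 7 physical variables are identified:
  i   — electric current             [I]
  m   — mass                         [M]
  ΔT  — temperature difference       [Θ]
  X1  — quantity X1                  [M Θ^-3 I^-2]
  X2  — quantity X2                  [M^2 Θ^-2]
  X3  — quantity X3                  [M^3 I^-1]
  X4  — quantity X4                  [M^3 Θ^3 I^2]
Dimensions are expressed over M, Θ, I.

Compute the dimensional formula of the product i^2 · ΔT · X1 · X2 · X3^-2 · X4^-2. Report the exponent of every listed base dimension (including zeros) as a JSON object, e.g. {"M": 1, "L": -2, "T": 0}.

{"M": -9, "Θ": -10, "I": -2}

Write exponents as rows M,Θ,I / cols i,m,ΔT,X1,X2,X3,X4:
  M: [ 0  1  0  1  2  3  3]
  Θ: [ 0  0  1 -3 -2  0  3]
  I: [ 1  0  0 -2  0 -1  2]
  [M]: (2)·0+(1)·0+(1)·1+(1)·2+(-2)·3+(-2)·3 = -9
  [Θ]: (2)·0+(1)·1+(1)·-3+(1)·-2+(-2)·0+(-2)·3 = -10
  [I]: (2)·1+(1)·0+(1)·-2+(1)·0+(-2)·-1+(-2)·2 = -2
⇒ M^-9 Θ^-10 I^-2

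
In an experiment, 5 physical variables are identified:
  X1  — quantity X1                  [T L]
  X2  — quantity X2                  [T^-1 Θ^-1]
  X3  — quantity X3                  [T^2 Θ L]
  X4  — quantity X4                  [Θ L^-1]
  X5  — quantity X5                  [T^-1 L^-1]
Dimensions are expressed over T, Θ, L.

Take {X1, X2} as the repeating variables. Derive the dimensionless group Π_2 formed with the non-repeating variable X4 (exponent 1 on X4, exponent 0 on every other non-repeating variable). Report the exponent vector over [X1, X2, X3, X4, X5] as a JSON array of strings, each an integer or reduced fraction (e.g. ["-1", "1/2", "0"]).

Write exponents as rows T,Θ,L / cols X1,X2,X3,X4,X5:
  T: [ 1 -1  2  0 -1]
  Θ: [ 0 -1  1  1  0]
  L: [ 1  0  1 -1 -1]
Row reduction gives pivot columns X1,X2; rank = 2
Repeat: X1,X2; free: X3,X4,X5
RREF:
  r0: [   1    0    1   -1   -1]
  r1: [   0    1   -1   -1    0]
  r2: [   0    0    0    0    0]
Fix exponent of X4 at 1, X3 at 0, X5 at 0; solve each RREF row for its pivot's exponent:
  r0: exp(X1) + (-1)·1 = 0 ⇒ exp(X1) = 1
  r1: exp(X2) + (-1)·1 = 0 ⇒ exp(X2) = 1
Π_2 = X1 · X2 · X4

["1", "1", "0", "1", "0"]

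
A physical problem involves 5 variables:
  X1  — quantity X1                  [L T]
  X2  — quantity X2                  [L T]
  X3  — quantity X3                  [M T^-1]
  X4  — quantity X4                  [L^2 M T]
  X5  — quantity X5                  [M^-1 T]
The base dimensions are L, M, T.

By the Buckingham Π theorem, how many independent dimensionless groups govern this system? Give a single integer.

Exponent matrix [L,M,T] × [X1,X2,X3,X4,X5]:
  L: [ 1  1  0  2  0]
  M: [ 0  0  1  1 -1]
  T: [ 1  1 -1  1  1]
RREF → pivots at {X1,X3} ⇒ r = 2
5 vars − rank 2 = 3 Π groups

3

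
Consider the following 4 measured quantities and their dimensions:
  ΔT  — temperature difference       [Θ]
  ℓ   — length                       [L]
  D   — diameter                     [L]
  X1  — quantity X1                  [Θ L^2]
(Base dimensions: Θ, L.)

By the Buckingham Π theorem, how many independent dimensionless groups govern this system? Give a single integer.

Exponent matrix [Θ,L] × [ΔT,ℓ,D,X1]:
  Θ: [ 1  0  0  1]
  L: [ 0  1  1  2]
RREF → pivots at {ΔT,ℓ} ⇒ r = 2
4 vars − rank 2 = 2 Π groups

2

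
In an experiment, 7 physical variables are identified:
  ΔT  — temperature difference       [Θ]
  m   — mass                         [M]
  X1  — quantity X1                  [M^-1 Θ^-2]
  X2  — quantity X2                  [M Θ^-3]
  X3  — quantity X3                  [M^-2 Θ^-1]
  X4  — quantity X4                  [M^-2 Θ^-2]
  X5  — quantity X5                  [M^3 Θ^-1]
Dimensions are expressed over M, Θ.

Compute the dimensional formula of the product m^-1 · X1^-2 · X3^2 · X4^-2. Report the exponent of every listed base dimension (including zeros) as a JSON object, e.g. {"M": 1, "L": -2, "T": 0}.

Write exponents as rows M,Θ / cols ΔT,m,X1,X2,X3,X4,X5:
  M: [ 0  1 -1  1 -2 -2  3]
  Θ: [ 1  0 -2 -3 -1 -2 -1]
  [M]: (-1)·1+(-2)·-1+(2)·-2+(-2)·-2 = 1
  [Θ]: (-1)·0+(-2)·-2+(2)·-1+(-2)·-2 = 6
⇒ M Θ^6

{"M": 1, "Θ": 6}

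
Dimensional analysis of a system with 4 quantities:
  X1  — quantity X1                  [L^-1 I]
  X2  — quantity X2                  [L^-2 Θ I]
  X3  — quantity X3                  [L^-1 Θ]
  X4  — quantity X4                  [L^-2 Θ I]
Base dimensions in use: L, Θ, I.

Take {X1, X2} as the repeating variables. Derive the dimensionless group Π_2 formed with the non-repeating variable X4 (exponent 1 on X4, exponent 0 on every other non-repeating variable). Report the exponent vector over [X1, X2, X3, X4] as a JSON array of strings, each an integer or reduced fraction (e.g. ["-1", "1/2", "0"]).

Write exponents as rows L,Θ,I / cols X1,X2,X3,X4:
  L: [-1 -2 -1 -2]
  Θ: [ 0  1  1  1]
  I: [ 1  1  0  1]
Echelon form has 2 nonzero rows (pivots: X1,X2)
Repeat: X1,X2; free: X3,X4
RREF:
  r0: [   1    0   -1    0]
  r1: [   0    1    1    1]
  r2: [   0    0    0    0]
Fix exponent of X4 at 1, X3 at 0; solve each RREF row for its pivot's exponent:
  r0: exp(X1) + (0)·1 = 0 ⇒ exp(X1) = 0
  r1: exp(X2) + (1)·1 = 0 ⇒ exp(X2) = -1
Π_2 = X2^-1 · X4

["0", "-1", "0", "1"]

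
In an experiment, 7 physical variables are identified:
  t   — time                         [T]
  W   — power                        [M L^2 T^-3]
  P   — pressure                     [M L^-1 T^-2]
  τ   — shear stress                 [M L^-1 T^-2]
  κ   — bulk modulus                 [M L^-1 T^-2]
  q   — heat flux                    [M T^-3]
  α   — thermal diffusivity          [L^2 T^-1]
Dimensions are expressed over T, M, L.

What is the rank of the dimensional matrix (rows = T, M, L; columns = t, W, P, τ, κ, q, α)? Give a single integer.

Write exponents as rows T,M,L / cols t,W,P,τ,κ,q,α:
  T: [ 1 -3 -2 -2 -2 -3 -1]
  M: [ 0  1  1  1  1  1  0]
  L: [ 0  2 -1 -1 -1  0  2]
RREF → pivots at {t,W,P} ⇒ r = 3

3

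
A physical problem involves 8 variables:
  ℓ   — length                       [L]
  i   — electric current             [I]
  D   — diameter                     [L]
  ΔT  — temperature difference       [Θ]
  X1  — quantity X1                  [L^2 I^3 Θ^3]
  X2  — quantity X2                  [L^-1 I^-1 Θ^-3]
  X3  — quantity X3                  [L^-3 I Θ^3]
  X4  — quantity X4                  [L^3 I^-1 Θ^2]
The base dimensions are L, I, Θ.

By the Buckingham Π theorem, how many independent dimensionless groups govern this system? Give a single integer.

Write exponents as rows L,I,Θ / cols ℓ,i,D,ΔT,X1,X2,X3,X4:
  L: [ 1  0  1  0  2 -1 -3  3]
  I: [ 0  1  0  0  3 -1  1 -1]
  Θ: [ 0  0  0  1  3 -3  3  2]
Row reduction gives pivot columns ℓ,i,ΔT; rank = 3
n=8, r=3 ⇒ 5 dimensionless groups

5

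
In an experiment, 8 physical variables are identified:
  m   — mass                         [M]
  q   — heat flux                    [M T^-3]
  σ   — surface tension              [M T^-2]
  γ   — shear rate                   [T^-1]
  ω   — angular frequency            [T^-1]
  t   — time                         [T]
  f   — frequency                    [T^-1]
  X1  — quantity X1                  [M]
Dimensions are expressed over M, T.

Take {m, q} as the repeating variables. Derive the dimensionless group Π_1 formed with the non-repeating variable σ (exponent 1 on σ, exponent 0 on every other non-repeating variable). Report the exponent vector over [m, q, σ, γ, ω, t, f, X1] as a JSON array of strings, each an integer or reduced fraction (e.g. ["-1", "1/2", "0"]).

["-1/3", "-2/3", "1", "0", "0", "0", "0", "0"]

Write exponents as rows M,T / cols m,q,σ,γ,ω,t,f,X1:
  M: [ 1  1  1  0  0  0  0  1]
  T: [ 0 -3 -2 -1 -1  1 -1  0]
RREF → pivots at {m,q} ⇒ r = 2
Pivot set = {m,q}, free = {σ,γ,ω,t,f,X1}
RREF:
  r0: [   1    0  1/3 -1/3 -1/3  1/3 -1/3    1]
  r1: [   0    1  2/3  1/3  1/3 -1/3  1/3    0]
Fix exponent of σ at 1, γ at 0, ω at 0, t at 0, f at 0, X1 at 0; solve each RREF row for its pivot's exponent:
  r0: exp(m) + (1/3)·1 = 0 ⇒ exp(m) = -1/3
  r1: exp(q) + (2/3)·1 = 0 ⇒ exp(q) = -2/3
Π_1 = m^(-1/3) · q^(-2/3) · σ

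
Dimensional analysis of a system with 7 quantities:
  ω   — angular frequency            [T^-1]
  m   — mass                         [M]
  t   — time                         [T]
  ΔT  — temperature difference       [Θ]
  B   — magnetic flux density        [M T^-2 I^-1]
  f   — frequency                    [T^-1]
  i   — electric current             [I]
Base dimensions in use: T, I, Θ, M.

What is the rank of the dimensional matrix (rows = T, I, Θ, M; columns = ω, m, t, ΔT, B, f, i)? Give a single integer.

4

Exponent matrix [T,I,Θ,M] × [ω,m,t,ΔT,B,f,i]:
  T: [-1  0  1  0 -2 -1  0]
  I: [ 0  0  0  0 -1  0  1]
  Θ: [ 0  0  0  1  0  0  0]
  M: [ 0  1  0  0  1  0  0]
Echelon form has 4 nonzero rows (pivots: ω,m,ΔT,B)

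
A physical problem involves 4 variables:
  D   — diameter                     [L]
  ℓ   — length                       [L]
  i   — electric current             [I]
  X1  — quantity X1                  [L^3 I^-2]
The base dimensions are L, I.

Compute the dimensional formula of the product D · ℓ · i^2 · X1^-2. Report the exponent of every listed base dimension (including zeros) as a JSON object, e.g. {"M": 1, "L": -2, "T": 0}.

Exponent matrix [L,I] × [D,ℓ,i,X1]:
  L: [ 1  1  0  3]
  I: [ 0  0  1 -2]
  [L]: (1)·1+(1)·1+(2)·0+(-2)·3 = -4
  [I]: (1)·0+(1)·0+(2)·1+(-2)·-2 = 6
⇒ L^-4 I^6

{"L": -4, "I": 6}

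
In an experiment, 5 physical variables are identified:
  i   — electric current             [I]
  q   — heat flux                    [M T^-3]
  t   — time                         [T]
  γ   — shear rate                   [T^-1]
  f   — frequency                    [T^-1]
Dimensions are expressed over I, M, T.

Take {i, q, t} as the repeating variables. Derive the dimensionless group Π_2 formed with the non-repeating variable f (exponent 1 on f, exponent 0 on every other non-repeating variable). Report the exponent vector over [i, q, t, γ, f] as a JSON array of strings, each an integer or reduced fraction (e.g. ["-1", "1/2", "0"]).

Dimensional matrix (I×M×T by i×q×t×γ×f):
  I: [ 1  0  0  0  0]
  M: [ 0  1  0  0  0]
  T: [ 0 -3  1 -1 -1]
RREF → pivots at {i,q,t} ⇒ r = 3
Repeat: i,q,t; free: γ,f
RREF:
  r0: [   1    0    0    0    0]
  r1: [   0    1    0    0    0]
  r2: [   0    0    1   -1   -1]
Fix exponent of f at 1, γ at 0; solve each RREF row for its pivot's exponent:
  r0: exp(i) + (0)·1 = 0 ⇒ exp(i) = 0
  r1: exp(q) + (0)·1 = 0 ⇒ exp(q) = 0
  r2: exp(t) + (-1)·1 = 0 ⇒ exp(t) = 1
Π_2 = t · f

["0", "0", "1", "0", "1"]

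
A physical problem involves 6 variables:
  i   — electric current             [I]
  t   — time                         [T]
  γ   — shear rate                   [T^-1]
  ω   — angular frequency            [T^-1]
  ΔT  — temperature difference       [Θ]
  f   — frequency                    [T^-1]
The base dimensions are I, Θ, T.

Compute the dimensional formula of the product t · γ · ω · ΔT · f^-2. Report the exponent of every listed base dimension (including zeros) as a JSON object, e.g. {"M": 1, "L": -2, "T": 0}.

Exponent matrix [I,Θ,T] × [i,t,γ,ω,ΔT,f]:
  I: [ 1  0  0  0  0  0]
  Θ: [ 0  0  0  0  1  0]
  T: [ 0  1 -1 -1  0 -1]
  [I]: (1)·0+(1)·0+(1)·0+(1)·0+(-2)·0 = 0
  [Θ]: (1)·0+(1)·0+(1)·0+(1)·1+(-2)·0 = 1
  [T]: (1)·1+(1)·-1+(1)·-1+(1)·0+(-2)·-1 = 1
⇒ Θ T

{"I": 0, "Θ": 1, "T": 1}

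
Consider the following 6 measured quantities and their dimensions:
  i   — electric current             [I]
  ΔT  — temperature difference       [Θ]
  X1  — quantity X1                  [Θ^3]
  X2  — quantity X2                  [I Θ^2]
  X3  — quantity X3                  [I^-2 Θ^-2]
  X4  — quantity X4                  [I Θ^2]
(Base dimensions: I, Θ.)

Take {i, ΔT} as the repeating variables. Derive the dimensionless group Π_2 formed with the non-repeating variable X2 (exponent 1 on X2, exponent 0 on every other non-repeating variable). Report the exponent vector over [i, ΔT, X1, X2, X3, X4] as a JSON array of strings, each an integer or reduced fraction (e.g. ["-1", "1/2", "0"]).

Exponent matrix [I,Θ] × [i,ΔT,X1,X2,X3,X4]:
  I: [ 1  0  0  1 -2  1]
  Θ: [ 0  1  3  2 -2  2]
Echelon form has 2 nonzero rows (pivots: i,ΔT)
Repeat: i,ΔT; free: X1,X2,X3,X4
RREF:
  r0: [   1    0    0    1   -2    1]
  r1: [   0    1    3    2   -2    2]
Fix exponent of X2 at 1, X1 at 0, X3 at 0, X4 at 0; solve each RREF row for its pivot's exponent:
  r0: exp(i) + (1)·1 = 0 ⇒ exp(i) = -1
  r1: exp(ΔT) + (2)·1 = 0 ⇒ exp(ΔT) = -2
Π_2 = i^-1 · ΔT^-2 · X2

["-1", "-2", "0", "1", "0", "0"]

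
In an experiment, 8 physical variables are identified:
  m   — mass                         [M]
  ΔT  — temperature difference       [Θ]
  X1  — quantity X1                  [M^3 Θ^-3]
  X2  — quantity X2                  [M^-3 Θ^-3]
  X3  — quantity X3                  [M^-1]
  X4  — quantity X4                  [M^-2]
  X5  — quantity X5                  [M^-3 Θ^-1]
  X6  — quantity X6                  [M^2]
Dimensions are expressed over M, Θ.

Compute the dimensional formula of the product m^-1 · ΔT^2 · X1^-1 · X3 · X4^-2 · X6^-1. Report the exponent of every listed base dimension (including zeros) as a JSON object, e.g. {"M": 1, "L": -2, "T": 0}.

Exponent matrix [M,Θ] × [m,ΔT,X1,X2,X3,X4,X5,X6]:
  M: [ 1  0  3 -3 -1 -2 -3  2]
  Θ: [ 0  1 -3 -3  0  0 -1  0]
  [M]: (-1)·1+(2)·0+(-1)·3+(1)·-1+(-2)·-2+(-1)·2 = -3
  [Θ]: (-1)·0+(2)·1+(-1)·-3+(1)·0+(-2)·0+(-1)·0 = 5
⇒ M^-3 Θ^5

{"M": -3, "Θ": 5}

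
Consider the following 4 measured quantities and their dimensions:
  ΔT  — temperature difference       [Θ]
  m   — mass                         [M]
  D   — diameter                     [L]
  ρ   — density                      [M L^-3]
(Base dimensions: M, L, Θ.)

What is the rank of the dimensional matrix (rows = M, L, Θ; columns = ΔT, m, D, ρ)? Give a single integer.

3

Write exponents as rows M,L,Θ / cols ΔT,m,D,ρ:
  M: [ 0  1  0  1]
  L: [ 0  0  1 -3]
  Θ: [ 1  0  0  0]
RREF → pivots at {ΔT,m,D} ⇒ r = 3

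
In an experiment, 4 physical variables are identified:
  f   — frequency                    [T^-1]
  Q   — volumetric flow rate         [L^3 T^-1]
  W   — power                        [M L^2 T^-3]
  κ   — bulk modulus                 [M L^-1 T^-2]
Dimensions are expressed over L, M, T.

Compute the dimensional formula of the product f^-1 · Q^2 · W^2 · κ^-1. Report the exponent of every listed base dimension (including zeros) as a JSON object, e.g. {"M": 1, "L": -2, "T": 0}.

Exponent matrix [L,M,T] × [f,Q,W,κ]:
  L: [ 0  3  2 -1]
  M: [ 0  0  1  1]
  T: [-1 -1 -3 -2]
  [L]: (-1)·0+(2)·3+(2)·2+(-1)·-1 = 11
  [M]: (-1)·0+(2)·0+(2)·1+(-1)·1 = 1
  [T]: (-1)·-1+(2)·-1+(2)·-3+(-1)·-2 = -5
⇒ L^11 M T^-5

{"L": 11, "M": 1, "T": -5}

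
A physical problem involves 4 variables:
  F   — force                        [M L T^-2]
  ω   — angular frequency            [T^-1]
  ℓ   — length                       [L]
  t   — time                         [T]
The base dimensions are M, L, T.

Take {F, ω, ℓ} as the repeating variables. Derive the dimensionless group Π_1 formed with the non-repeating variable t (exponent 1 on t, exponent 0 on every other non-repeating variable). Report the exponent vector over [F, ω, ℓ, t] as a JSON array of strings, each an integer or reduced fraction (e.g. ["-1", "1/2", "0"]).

Dimensional matrix (M×L×T by F×ω×ℓ×t):
  M: [ 1  0  0  0]
  L: [ 1  0  1  0]
  T: [-2 -1  0  1]
Echelon form has 3 nonzero rows (pivots: F,ω,ℓ)
Repeat: F,ω,ℓ; free: t
RREF:
  r0: [   1    0    0    0]
  r1: [   0    1    0   -1]
  r2: [   0    0    1    0]
Fix exponent of t at 1; solve each RREF row for its pivot's exponent:
  r0: exp(F) + (0)·1 = 0 ⇒ exp(F) = 0
  r1: exp(ω) + (-1)·1 = 0 ⇒ exp(ω) = 1
  r2: exp(ℓ) + (0)·1 = 0 ⇒ exp(ℓ) = 0
Π_1 = ω · t

["0", "1", "0", "1"]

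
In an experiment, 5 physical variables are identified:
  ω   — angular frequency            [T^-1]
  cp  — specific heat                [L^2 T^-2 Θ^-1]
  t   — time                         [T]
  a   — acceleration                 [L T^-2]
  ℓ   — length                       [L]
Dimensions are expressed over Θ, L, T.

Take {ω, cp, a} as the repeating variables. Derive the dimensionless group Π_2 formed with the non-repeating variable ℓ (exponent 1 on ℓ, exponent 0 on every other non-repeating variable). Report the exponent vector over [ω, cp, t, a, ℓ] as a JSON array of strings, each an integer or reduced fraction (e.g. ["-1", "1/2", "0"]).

Exponent matrix [Θ,L,T] × [ω,cp,t,a,ℓ]:
  Θ: [ 0 -1  0  0  0]
  L: [ 0  2  0  1  1]
  T: [-1 -2  1 -2  0]
RREF → pivots at {ω,cp,a} ⇒ r = 3
Repeat: ω,cp,a; free: t,ℓ
RREF:
  r0: [   1    0   -1    0   -2]
  r1: [   0    1    0    0    0]
  r2: [   0    0    0    1    1]
Fix exponent of ℓ at 1, t at 0; solve each RREF row for its pivot's exponent:
  r0: exp(ω) + (-2)·1 = 0 ⇒ exp(ω) = 2
  r1: exp(cp) + (0)·1 = 0 ⇒ exp(cp) = 0
  r2: exp(a) + (1)·1 = 0 ⇒ exp(a) = -1
Π_2 = ω^2 · a^-1 · ℓ

["2", "0", "0", "-1", "1"]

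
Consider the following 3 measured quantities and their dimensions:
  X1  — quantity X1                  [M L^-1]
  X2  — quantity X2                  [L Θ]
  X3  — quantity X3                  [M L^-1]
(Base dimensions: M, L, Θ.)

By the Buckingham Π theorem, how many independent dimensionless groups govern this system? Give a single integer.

Exponent matrix [M,L,Θ] × [X1,X2,X3]:
  M: [ 1  0  1]
  L: [-1  1 -1]
  Θ: [ 0  1  0]
RREF → pivots at {X1,X2} ⇒ r = 2
Π count = n − r = 3 − 2 = 1

1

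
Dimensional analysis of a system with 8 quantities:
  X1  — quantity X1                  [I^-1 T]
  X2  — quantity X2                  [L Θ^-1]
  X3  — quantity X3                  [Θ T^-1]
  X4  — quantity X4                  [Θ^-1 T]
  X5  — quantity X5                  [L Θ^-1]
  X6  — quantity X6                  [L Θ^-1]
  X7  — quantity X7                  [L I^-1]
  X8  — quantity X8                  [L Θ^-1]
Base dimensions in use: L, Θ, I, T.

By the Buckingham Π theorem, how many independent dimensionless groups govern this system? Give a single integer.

Write exponents as rows L,Θ,I,T / cols X1,X2,X3,X4,X5,X6,X7,X8:
  L: [ 0  1  0  0  1  1  1  1]
  Θ: [ 0 -1  1 -1 -1 -1  0 -1]
  I: [-1  0  0  0  0  0 -1  0]
  T: [ 1  0 -1  1  0  0  0  0]
RREF → pivots at {X1,X2,X3} ⇒ r = 3
8 vars − rank 3 = 5 Π groups

5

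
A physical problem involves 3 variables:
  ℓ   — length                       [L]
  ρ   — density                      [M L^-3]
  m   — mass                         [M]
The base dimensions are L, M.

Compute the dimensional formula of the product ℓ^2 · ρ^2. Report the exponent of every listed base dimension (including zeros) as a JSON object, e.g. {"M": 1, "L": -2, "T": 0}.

Dimensional matrix (L×M by ℓ×ρ×m):
  L: [ 1 -3  0]
  M: [ 0  1  1]
  [L]: (2)·1+(2)·-3 = -4
  [M]: (2)·0+(2)·1 = 2
⇒ L^-4 M^2

{"L": -4, "M": 2}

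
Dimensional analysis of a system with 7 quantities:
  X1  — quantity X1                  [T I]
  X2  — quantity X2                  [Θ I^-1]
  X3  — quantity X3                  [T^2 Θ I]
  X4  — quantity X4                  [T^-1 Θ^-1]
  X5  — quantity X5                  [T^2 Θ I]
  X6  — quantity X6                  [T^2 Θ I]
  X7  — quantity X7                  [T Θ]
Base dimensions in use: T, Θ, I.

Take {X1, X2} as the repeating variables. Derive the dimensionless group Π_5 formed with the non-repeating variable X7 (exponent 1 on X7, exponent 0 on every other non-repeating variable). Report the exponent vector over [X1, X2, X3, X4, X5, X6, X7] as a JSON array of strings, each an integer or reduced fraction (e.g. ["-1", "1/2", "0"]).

Exponent matrix [T,Θ,I] × [X1,X2,X3,X4,X5,X6,X7]:
  T: [ 1  0  2 -1  2  2  1]
  Θ: [ 0  1  1 -1  1  1  1]
  I: [ 1 -1  1  0  1  1  0]
Row reduction gives pivot columns X1,X2; rank = 2
Pivot set = {X1,X2}, free = {X3,X4,X5,X6,X7}
RREF:
  r0: [   1    0    2   -1    2    2    1]
  r1: [   0    1    1   -1    1    1    1]
  r2: [   0    0    0    0    0    0    0]
Fix exponent of X7 at 1, X3 at 0, X4 at 0, X5 at 0, X6 at 0; solve each RREF row for its pivot's exponent:
  r0: exp(X1) + (1)·1 = 0 ⇒ exp(X1) = -1
  r1: exp(X2) + (1)·1 = 0 ⇒ exp(X2) = -1
Π_5 = X1^-1 · X2^-1 · X7

["-1", "-1", "0", "0", "0", "0", "1"]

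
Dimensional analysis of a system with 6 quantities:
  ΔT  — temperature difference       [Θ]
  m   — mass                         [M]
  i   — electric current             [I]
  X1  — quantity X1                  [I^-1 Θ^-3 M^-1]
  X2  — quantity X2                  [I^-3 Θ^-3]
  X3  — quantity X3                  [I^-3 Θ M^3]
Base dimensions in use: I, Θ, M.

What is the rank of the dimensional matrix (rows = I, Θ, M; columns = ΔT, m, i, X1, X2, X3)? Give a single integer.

Exponent matrix [I,Θ,M] × [ΔT,m,i,X1,X2,X3]:
  I: [ 0  0  1 -1 -3 -3]
  Θ: [ 1  0  0 -3 -3  1]
  M: [ 0  1  0 -1  0  3]
Echelon form has 3 nonzero rows (pivots: ΔT,m,i)

3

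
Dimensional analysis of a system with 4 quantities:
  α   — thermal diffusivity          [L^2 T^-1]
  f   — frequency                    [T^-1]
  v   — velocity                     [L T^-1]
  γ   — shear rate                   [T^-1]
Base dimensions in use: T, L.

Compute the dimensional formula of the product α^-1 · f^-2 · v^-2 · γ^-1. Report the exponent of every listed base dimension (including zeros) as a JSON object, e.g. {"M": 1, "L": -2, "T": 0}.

Write exponents as rows T,L / cols α,f,v,γ:
  T: [-1 -1 -1 -1]
  L: [ 2  0  1  0]
  [T]: (-1)·-1+(-2)·-1+(-2)·-1+(-1)·-1 = 6
  [L]: (-1)·2+(-2)·0+(-2)·1+(-1)·0 = -4
⇒ T^6 L^-4

{"T": 6, "L": -4}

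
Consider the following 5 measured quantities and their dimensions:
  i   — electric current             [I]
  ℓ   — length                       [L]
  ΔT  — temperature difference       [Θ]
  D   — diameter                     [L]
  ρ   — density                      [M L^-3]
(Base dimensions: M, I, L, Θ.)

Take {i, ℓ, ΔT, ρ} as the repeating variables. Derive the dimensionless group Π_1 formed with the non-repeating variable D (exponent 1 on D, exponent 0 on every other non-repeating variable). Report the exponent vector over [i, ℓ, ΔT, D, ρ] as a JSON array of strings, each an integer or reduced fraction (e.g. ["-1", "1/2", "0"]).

["0", "-1", "0", "1", "0"]

Exponent matrix [M,I,L,Θ] × [i,ℓ,ΔT,D,ρ]:
  M: [ 0  0  0  0  1]
  I: [ 1  0  0  0  0]
  L: [ 0  1  0  1 -3]
  Θ: [ 0  0  1  0  0]
Row reduction gives pivot columns i,ℓ,ΔT,ρ; rank = 4
Repeat: i,ℓ,ΔT,ρ; free: D
RREF:
  r0: [   1    0    0    0    0]
  r1: [   0    1    0    1    0]
  r2: [   0    0    1    0    0]
  r3: [   0    0    0    0    1]
Fix exponent of D at 1; solve each RREF row for its pivot's exponent:
  r0: exp(i) + (0)·1 = 0 ⇒ exp(i) = 0
  r1: exp(ℓ) + (1)·1 = 0 ⇒ exp(ℓ) = -1
  r2: exp(ΔT) + (0)·1 = 0 ⇒ exp(ΔT) = 0
  r3: exp(ρ) + (0)·1 = 0 ⇒ exp(ρ) = 0
Π_1 = ℓ^-1 · D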